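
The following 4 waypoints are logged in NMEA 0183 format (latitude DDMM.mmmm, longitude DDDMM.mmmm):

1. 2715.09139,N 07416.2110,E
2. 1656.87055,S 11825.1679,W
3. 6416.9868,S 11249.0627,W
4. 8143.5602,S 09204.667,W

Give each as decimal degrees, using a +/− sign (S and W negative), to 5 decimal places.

1. 27.25152, 74.27018
2. -16.94784, -118.41947
3. -64.28311, -112.81771
4. -81.72600, -92.07778

Point 1:
  Latitude: degrees = first 2 digits = 27, minutes = 15.09139; 27 + 15.09139/60 = 27.251523
  N ⇒ keep positive
  λ: split at 3 digits → 074° and 16.211′; 74 + 16.211/60 = 74.270183
  E ⇒ keep positive
Point 2:
  Lat: degrees = first 2 digits = 16, minutes = 56.87055; 16 + 56.87055/60 = 16.947843
  S → negative
  λ: split at 3 digits → 118° and 25.1679′; 118 + 25.1679/60 = 118.419465
  W → negative
Point 3:
  φ: degrees = first 2 digits = 64, minutes = 16.9868; 64 + 16.9868/60 = 64.283113
  hemisphere S, so the sign is −
  Longitude: split at 3 digits → 112° and 49.0627′; 112 + 49.0627/60 = 112.817712
  W → negative
Point 4:
  Lat: degrees = first 2 digits = 81, minutes = 43.5602; 81 + 43.5602/60 = 81.726003
  hemisphere S, so the sign is −
  λ: degrees = first 3 digits = 92, minutes = 4.667; 92 + 4.667/60 = 92.077783
  W ⇒ negate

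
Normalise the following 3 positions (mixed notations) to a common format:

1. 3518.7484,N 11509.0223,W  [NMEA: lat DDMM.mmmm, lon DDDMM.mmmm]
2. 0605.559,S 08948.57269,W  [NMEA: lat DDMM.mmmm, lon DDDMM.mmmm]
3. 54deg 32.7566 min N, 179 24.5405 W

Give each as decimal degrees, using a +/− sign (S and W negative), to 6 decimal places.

1. 35.312473, -115.150372
2. -6.092650, -89.809545
3. 54.545943, -179.409008

Point 1:
  Lat: split at 2 digits → 35° and 18.7484′; 35 + 18.7484/60 = 35.3124733
  N ⇒ keep positive
  Longitude: degrees = first 3 digits = 115, minutes = 9.0223; 115 + 9.0223/60 = 115.1503717
  W → negative
Point 2:
  Lat: degrees = first 2 digits = 6, minutes = 5.559; 6 + 5.559/60 = 6.0926500
  hemisphere S, so the sign is −
  Longitude: split at 3 digits → 089° and 48.57269′; 89 + 48.57269/60 = 89.8095448
  hemisphere W, so the sign is −
Point 3:
  Latitude: 54 + 32.7566/60 = 54.5459433
  N → positive
  Longitude: 179 + 24.5405/60 = 179.4090083
  hemisphere W, so the sign is −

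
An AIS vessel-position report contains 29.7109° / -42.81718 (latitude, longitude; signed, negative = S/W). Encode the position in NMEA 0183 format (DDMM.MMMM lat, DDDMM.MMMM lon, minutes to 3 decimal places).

Latitude: minutes = (29.710900 − 29) × 60 = 42.65400
Longitude is negative → W; |value| = 42.817180
Longitude: 42° + 0.817180 × 60 = 42° 49.03080′

2942.654,N / 04249.031,W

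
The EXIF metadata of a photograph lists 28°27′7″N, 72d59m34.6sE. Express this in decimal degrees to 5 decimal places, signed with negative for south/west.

28.45194, 72.99294

Latitude: 28° + 27/60 + 7/3600 = 28 + 0.450000 + 0.001944 = 28.451944
N ⇒ keep positive
Longitude: 72° + 59/60 + 34.6/3600 = 72 + 0.983333 + 0.009611 = 72.992944
E → positive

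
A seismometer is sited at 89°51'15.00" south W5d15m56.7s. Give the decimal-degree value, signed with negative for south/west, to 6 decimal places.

φ: 89 + 51/60 + 15/3600 = 89.8541667
hemisphere S, so the sign is −
λ: 5° + 15/60 + 56.7/3600 = 5 + 0.250000 + 0.015750 = 5.2657500
W ⇒ negate

-89.854167, -5.265750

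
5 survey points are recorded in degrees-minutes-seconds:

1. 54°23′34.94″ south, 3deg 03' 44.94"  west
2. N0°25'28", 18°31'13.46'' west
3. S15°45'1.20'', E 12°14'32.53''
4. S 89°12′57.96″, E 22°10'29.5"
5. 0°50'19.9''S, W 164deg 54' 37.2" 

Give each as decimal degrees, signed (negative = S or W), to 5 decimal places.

Point 1:
  Lat: 23′ + 34.94″ = 23.58233′; 54 + 23.58233/60 = 54.393039
  hemisphere S, so the sign is −
  λ: 3° + 3/60 + 44.94/3600 = 3 + 0.050000 + 0.012483 = 3.062483
  W → negative
Point 2:
  φ: 25′ + 28″ = 25.46667′; 0 + 25.46667/60 = 0.424444
  N ⇒ keep positive
  Longitude: 18° + 31/60 + 13.46/3600 = 18 + 0.516667 + 0.003739 = 18.520406
  W → negative
Point 3:
  Lat: 15 + 45/60 + 1.2/3600 = 15.750333
  hemisphere S, so the sign is −
  Longitude: 12° + 14/60 + 32.53/3600 = 12 + 0.233333 + 0.009036 = 12.242369
  E ⇒ keep positive
Point 4:
  φ: 89° + 12/60 + 57.96/3600 = 89 + 0.200000 + 0.016100 = 89.216100
  S → negative
  λ: 10′ + 29.5″ = 10.49167′; 22 + 10.49167/60 = 22.174861
  E ⇒ keep positive
Point 5:
  Lat: 0 + 50/60 + 19.9/3600 = 0.838861
  S ⇒ negate
  λ: 54′ + 37.2″ = 54.62000′; 164 + 54.62000/60 = 164.910333
  W → negative

1. -54.39304, -3.06248
2. 0.42444, -18.52041
3. -15.75033, 12.24237
4. -89.21610, 22.17486
5. -0.83886, -164.91033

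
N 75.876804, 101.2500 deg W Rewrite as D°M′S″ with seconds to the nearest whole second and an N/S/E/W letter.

75°52′36″ N, 101°15′0″ W

φ: whole degrees 75; 52.60824′ → 52′ and 36.49″
Longitude: 0.250000 × 60 = 15.00000′ → 15′, remainder × 60 = 0.00″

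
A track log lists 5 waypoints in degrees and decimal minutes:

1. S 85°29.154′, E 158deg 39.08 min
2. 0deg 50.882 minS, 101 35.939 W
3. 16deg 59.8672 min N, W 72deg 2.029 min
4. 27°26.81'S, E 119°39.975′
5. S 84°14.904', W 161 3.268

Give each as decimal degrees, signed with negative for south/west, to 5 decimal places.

1. -85.48590, 158.65133
2. -0.84803, -101.59898
3. 16.99779, -72.03382
4. -27.44683, 119.66625
5. -84.24840, -161.05447

Point 1:
  Lat: 29.154′ = 0.485900°; total 85.485900
  hemisphere S, so the sign is −
  λ: 158 + 39.08/60 = 158.651333
  E ⇒ keep positive
Point 2:
  Latitude: 0 + 50.882/60 = 0.848033
  hemisphere S, so the sign is −
  Lon: 101 + 35.939/60 = 101.598983
  hemisphere W, so the sign is −
Point 3:
  Lat: 16 + 59.8672/60 = 16.997787
  N → positive
  Lon: 72 + 2.029/60 = 72.033817
  W → negative
Point 4:
  Latitude: 27 + 26.81/60 = 27.446833
  S → negative
  Lon: 39.975′ = 0.666250°; total 119.666250
  E → positive
Point 5:
  φ: 14.904′ = 0.248400°; total 84.248400
  hemisphere S, so the sign is −
  Lon: 161 + 3.268/60 = 161.054467
  W → negative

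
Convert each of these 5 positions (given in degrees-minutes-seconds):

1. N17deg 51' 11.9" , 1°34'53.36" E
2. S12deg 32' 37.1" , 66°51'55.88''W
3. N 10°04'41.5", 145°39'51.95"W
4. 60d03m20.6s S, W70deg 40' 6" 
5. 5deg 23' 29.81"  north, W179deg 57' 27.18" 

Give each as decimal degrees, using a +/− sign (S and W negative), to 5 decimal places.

1. 17.85331, 1.58149
2. -12.54364, -66.86552
3. 10.07819, -145.66443
4. -60.05572, -70.66833
5. 5.39161, -179.95755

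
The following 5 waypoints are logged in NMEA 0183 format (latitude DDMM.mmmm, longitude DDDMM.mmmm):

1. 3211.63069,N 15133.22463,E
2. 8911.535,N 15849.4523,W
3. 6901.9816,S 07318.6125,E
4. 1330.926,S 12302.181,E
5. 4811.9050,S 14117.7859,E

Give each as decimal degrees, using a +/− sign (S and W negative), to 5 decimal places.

Point 1:
  φ: degrees = first 2 digits = 32, minutes = 11.63069; 32 + 11.63069/60 = 32.193845
  N ⇒ keep positive
  λ: split at 3 digits → 151° and 33.22463′; 151 + 33.22463/60 = 151.553744
  E ⇒ keep positive
Point 2:
  Latitude: degrees = first 2 digits = 89, minutes = 11.535; 89 + 11.535/60 = 89.192250
  N ⇒ keep positive
  Longitude: degrees = first 3 digits = 158, minutes = 49.4523; 158 + 49.4523/60 = 158.824205
  W → negative
Point 3:
  Lat: degrees = first 2 digits = 69, minutes = 1.9816; 69 + 1.9816/60 = 69.033027
  S → negative
  λ: split at 3 digits → 073° and 18.6125′; 73 + 18.6125/60 = 73.310208
  E → positive
Point 4:
  φ: split at 2 digits → 13° and 30.926′; 13 + 30.926/60 = 13.515433
  S ⇒ negate
  Longitude: degrees = first 3 digits = 123, minutes = 2.181; 123 + 2.181/60 = 123.036350
  E → positive
Point 5:
  Lat: split at 2 digits → 48° and 11.905′; 48 + 11.905/60 = 48.198417
  S → negative
  Lon: degrees = first 3 digits = 141, minutes = 17.7859; 141 + 17.7859/60 = 141.296432
  E ⇒ keep positive

1. 32.19384, 151.55374
2. 89.19225, -158.82421
3. -69.03303, 73.31021
4. -13.51543, 123.03635
5. -48.19842, 141.29643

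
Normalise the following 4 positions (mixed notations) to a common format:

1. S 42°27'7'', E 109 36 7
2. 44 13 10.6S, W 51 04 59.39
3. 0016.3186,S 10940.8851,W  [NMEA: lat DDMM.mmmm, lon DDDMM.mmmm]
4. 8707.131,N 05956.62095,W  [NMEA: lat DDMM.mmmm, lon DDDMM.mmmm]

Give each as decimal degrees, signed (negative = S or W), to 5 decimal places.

Point 1:
  φ: 42 + 27/60 + 7/3600 = 42.451944
  S → negative
  Longitude: 109° + 36/60 + 7/3600 = 109 + 0.600000 + 0.001944 = 109.601944
  E ⇒ keep positive
Point 2:
  φ: 44° + 13/60 + 10.6/3600 = 44 + 0.216667 + 0.002944 = 44.219611
  S ⇒ negate
  Lon: 51° + 4/60 + 59.39/3600 = 51 + 0.066667 + 0.016497 = 51.083164
  W ⇒ negate
Point 3:
  Lat: split at 2 digits → 00° and 16.3186′; 0 + 16.3186/60 = 0.271977
  S ⇒ negate
  Longitude: degrees = first 3 digits = 109, minutes = 40.8851; 109 + 40.8851/60 = 109.681418
  W ⇒ negate
Point 4:
  Lat: split at 2 digits → 87° and 7.131′; 87 + 7.131/60 = 87.118850
  N → positive
  Longitude: split at 3 digits → 059° and 56.62095′; 59 + 56.62095/60 = 59.943683
  W ⇒ negate

1. -42.45194, 109.60194
2. -44.21961, -51.08316
3. -0.27198, -109.68142
4. 87.11885, -59.94368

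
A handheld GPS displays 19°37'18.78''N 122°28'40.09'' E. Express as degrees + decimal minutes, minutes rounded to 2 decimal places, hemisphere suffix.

19° 37.31′ N, 122° 28.67′ E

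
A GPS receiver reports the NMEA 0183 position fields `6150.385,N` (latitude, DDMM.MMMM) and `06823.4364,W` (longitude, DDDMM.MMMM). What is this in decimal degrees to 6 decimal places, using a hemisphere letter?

Lat: degrees = first 2 digits = 61, minutes = 50.385; 61 + 50.385/60 = 61.8397500
Lon: split at 3 digits → 068° and 23.4364′; 68 + 23.4364/60 = 68.3906067

61.839750° N, 68.390607° W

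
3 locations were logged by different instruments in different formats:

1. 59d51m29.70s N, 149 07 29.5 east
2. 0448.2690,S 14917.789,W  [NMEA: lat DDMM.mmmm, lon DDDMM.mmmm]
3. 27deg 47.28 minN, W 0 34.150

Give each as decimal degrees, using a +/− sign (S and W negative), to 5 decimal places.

1. 59.85825, 149.12486
2. -4.80448, -149.29648
3. 27.78800, -0.56917

Point 1:
  Latitude: 51′ + 29.7″ = 51.49500′; 59 + 51.49500/60 = 59.858250
  N ⇒ keep positive
  λ: 7′ + 29.5″ = 7.49167′; 149 + 7.49167/60 = 149.124861
  E ⇒ keep positive
Point 2:
  φ: degrees = first 2 digits = 4, minutes = 48.269; 4 + 48.269/60 = 4.804483
  S ⇒ negate
  Longitude: split at 3 digits → 149° and 17.789′; 149 + 17.789/60 = 149.296483
  W → negative
Point 3:
  Lat: 47.28′ = 0.788000°; total 27.788000
  N → positive
  λ: 34.15′ = 0.569167°; total 0.569167
  W ⇒ negate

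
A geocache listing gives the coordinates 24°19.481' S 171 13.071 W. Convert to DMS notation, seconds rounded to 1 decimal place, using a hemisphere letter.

24°19′28.9″ S, 171°13′4.3″ W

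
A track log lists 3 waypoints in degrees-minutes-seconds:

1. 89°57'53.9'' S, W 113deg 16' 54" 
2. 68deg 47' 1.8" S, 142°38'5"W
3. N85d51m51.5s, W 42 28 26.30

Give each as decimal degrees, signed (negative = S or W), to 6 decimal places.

1. -89.964972, -113.281667
2. -68.783833, -142.634722
3. 85.864306, -42.473972

Point 1:
  φ: 89° + 57/60 + 53.9/3600 = 89 + 0.950000 + 0.014972 = 89.9649722
  S ⇒ negate
  Longitude: 113 + 16/60 + 54/3600 = 113.2816667
  W ⇒ negate
Point 2:
  Lat: 68 + 47/60 + 1.8/3600 = 68.7838333
  S → negative
  Longitude: 38′ + 5″ = 38.08333′; 142 + 38.08333/60 = 142.6347222
  W ⇒ negate
Point 3:
  Latitude: 85° + 51/60 + 51.5/3600 = 85 + 0.850000 + 0.014306 = 85.8643056
  N → positive
  Lon: 42° + 28/60 + 26.3/3600 = 42 + 0.466667 + 0.007306 = 42.4739722
  W → negative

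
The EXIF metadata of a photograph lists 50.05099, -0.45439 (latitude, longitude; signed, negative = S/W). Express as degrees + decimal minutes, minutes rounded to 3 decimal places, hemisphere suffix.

50° 3.059′ N, 0° 27.263′ W

Lat: 50° + 0.050990 × 60 = 50° 3.05940′
Longitude is negative → W; |value| = 0.454390
λ: minutes = (0.454390 − 0) × 60 = 27.26340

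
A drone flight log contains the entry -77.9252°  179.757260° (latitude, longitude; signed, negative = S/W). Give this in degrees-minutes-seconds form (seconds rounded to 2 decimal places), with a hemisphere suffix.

Latitude is negative → S; |value| = 77.925200
Lat: 0.925200° → 55.51200′; 0.51200 × 60 = 30.7200″
Lon: 0.757260° → 45.43560′; 0.43560 × 60 = 26.1360″

77°55′30.72″ S, 179°45′26.14″ E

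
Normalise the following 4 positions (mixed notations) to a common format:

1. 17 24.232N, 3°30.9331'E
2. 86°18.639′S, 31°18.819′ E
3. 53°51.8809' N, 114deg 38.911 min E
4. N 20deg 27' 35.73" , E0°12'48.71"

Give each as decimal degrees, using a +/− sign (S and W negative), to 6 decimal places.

Point 1:
  Latitude: 17 + 24.232/60 = 17.4038667
  N → positive
  Longitude: 3 + 30.9331/60 = 3.5155517
  E → positive
Point 2:
  φ: 18.639′ = 0.310650°; total 86.3106500
  S ⇒ negate
  λ: 31 + 18.819/60 = 31.3136500
  E → positive
Point 3:
  Lat: 51.8809′ = 0.864682°; total 53.8646817
  N → positive
  Longitude: 38.911′ = 0.648517°; total 114.6485167
  E → positive
Point 4:
  Latitude: 27′ + 35.73″ = 27.59550′; 20 + 27.59550/60 = 20.4599250
  N → positive
  Longitude: 12′ + 48.71″ = 12.81183′; 0 + 12.81183/60 = 0.2135306
  E ⇒ keep positive

1. 17.403867, 3.515552
2. -86.310650, 31.313650
3. 53.864682, 114.648517
4. 20.459925, 0.213531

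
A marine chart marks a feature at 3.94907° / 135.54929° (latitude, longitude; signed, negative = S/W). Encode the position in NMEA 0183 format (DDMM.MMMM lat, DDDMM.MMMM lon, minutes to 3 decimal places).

Latitude: fractional part 0.949070 → 56.94420 minutes
Lon: 135° + 0.549290 × 60 = 135° 32.95740′

0356.944,N / 13532.957,E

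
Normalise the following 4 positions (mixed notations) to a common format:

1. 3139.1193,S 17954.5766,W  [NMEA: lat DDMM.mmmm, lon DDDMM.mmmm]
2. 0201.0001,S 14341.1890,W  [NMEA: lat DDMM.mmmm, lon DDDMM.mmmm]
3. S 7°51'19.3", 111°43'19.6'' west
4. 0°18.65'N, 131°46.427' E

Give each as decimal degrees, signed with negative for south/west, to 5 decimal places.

Point 1:
  Latitude: split at 2 digits → 31° and 39.1193′; 31 + 39.1193/60 = 31.651988
  S → negative
  Lon: degrees = first 3 digits = 179, minutes = 54.5766; 179 + 54.5766/60 = 179.909610
  W → negative
Point 2:
  Lat: split at 2 digits → 02° and 1.0001′; 2 + 1.0001/60 = 2.016668
  hemisphere S, so the sign is −
  Longitude: degrees = first 3 digits = 143, minutes = 41.189; 143 + 41.189/60 = 143.686483
  hemisphere W, so the sign is −
Point 3:
  Lat: 51′ + 19.3″ = 51.32167′; 7 + 51.32167/60 = 7.855361
  hemisphere S, so the sign is −
  Longitude: 111° + 43/60 + 19.6/3600 = 111 + 0.716667 + 0.005444 = 111.722111
  W → negative
Point 4:
  φ: 0 + 18.65/60 = 0.310833
  N ⇒ keep positive
  Lon: 131 + 46.427/60 = 131.773783
  E ⇒ keep positive

1. -31.65199, -179.90961
2. -2.01667, -143.68648
3. -7.85536, -111.72211
4. 0.31083, 131.77378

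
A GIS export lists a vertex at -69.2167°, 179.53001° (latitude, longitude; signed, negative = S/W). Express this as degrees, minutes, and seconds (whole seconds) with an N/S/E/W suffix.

69°13′0″ S, 179°31′48″ E

Latitude is negative → S; |value| = 69.216700
φ: whole degrees 69; 13.00200′ → 13′ and 0.12″
Lon: 0.530010° → 31.80060′; 0.80060 × 60 = 48.04″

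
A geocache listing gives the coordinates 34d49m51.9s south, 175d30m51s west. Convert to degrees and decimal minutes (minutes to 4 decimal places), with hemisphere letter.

Lat: 49 + 51.9/60 = 49.865000′
Longitude: 30 + 51/60 = 30.850000′

34° 49.8650′ S, 175° 30.8500′ W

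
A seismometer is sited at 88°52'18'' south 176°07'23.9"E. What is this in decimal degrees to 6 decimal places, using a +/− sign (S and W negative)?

-88.871667, 176.123306

Lat: 88 + 52/60 + 18/3600 = 88.8716667
S → negative
λ: 7′ + 23.9″ = 7.39833′; 176 + 7.39833/60 = 176.1233056
E ⇒ keep positive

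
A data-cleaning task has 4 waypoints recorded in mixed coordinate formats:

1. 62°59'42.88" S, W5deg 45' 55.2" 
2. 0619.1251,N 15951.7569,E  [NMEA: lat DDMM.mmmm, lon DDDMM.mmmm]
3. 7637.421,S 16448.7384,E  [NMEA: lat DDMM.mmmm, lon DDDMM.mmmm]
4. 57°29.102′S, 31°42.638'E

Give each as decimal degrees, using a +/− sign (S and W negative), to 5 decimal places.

1. -62.99524, -5.76533
2. 6.31875, 159.86262
3. -76.62368, 164.81231
4. -57.48503, 31.71063

Point 1:
  Lat: 62 + 59/60 + 42.88/3600 = 62.995244
  S ⇒ negate
  λ: 5 + 45/60 + 55.2/3600 = 5.765333
  W → negative
Point 2:
  φ: degrees = first 2 digits = 6, minutes = 19.1251; 6 + 19.1251/60 = 6.318752
  N ⇒ keep positive
  Longitude: degrees = first 3 digits = 159, minutes = 51.7569; 159 + 51.7569/60 = 159.862615
  E ⇒ keep positive
Point 3:
  Latitude: split at 2 digits → 76° and 37.421′; 76 + 37.421/60 = 76.623683
  hemisphere S, so the sign is −
  λ: degrees = first 3 digits = 164, minutes = 48.7384; 164 + 48.7384/60 = 164.812307
  E ⇒ keep positive
Point 4:
  φ: 57 + 29.102/60 = 57.485033
  S ⇒ negate
  Longitude: 31 + 42.638/60 = 31.710633
  E ⇒ keep positive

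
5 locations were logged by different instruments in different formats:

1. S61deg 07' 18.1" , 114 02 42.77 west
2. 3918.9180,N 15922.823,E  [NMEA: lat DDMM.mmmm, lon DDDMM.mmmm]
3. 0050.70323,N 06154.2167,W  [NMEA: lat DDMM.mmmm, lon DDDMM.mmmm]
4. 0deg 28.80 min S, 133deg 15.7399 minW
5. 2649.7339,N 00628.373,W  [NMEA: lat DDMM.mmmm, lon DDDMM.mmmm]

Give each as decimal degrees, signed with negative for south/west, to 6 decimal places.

Point 1:
  Latitude: 61 + 7/60 + 18.1/3600 = 61.1216944
  S → negative
  Longitude: 114° + 2/60 + 42.77/3600 = 114 + 0.033333 + 0.011881 = 114.0452139
  W ⇒ negate
Point 2:
  φ: split at 2 digits → 39° and 18.918′; 39 + 18.918/60 = 39.3153000
  N → positive
  Lon: split at 3 digits → 159° and 22.823′; 159 + 22.823/60 = 159.3803833
  E → positive
Point 3:
  φ: degrees = first 2 digits = 0, minutes = 50.70323; 0 + 50.70323/60 = 0.8450538
  N ⇒ keep positive
  λ: split at 3 digits → 061° and 54.2167′; 61 + 54.2167/60 = 61.9036117
  W ⇒ negate
Point 4:
  φ: 0 + 28.8/60 = 0.4800000
  S → negative
  Longitude: 133 + 15.7399/60 = 133.2623317
  W ⇒ negate
Point 5:
  Latitude: degrees = first 2 digits = 26, minutes = 49.7339; 26 + 49.7339/60 = 26.8288983
  N → positive
  Longitude: degrees = first 3 digits = 6, minutes = 28.373; 6 + 28.373/60 = 6.4728833
  hemisphere W, so the sign is −

1. -61.121694, -114.045214
2. 39.315300, 159.380383
3. 0.845054, -61.903612
4. -0.480000, -133.262332
5. 26.828898, -6.472883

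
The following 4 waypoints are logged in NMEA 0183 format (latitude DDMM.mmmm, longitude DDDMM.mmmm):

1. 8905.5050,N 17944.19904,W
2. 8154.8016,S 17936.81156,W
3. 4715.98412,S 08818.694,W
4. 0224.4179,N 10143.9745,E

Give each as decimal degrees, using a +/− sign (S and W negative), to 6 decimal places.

Point 1:
  Lat: split at 2 digits → 89° and 5.505′; 89 + 5.505/60 = 89.0917500
  N ⇒ keep positive
  Lon: split at 3 digits → 179° and 44.19904′; 179 + 44.19904/60 = 179.7366507
  W ⇒ negate
Point 2:
  Latitude: split at 2 digits → 81° and 54.8016′; 81 + 54.8016/60 = 81.9133600
  S ⇒ negate
  Longitude: split at 3 digits → 179° and 36.81156′; 179 + 36.81156/60 = 179.6135260
  hemisphere W, so the sign is −
Point 3:
  Lat: split at 2 digits → 47° and 15.98412′; 47 + 15.98412/60 = 47.2664020
  hemisphere S, so the sign is −
  λ: degrees = first 3 digits = 88, minutes = 18.694; 88 + 18.694/60 = 88.3115667
  hemisphere W, so the sign is −
Point 4:
  Latitude: split at 2 digits → 02° and 24.4179′; 2 + 24.4179/60 = 2.4069650
  N ⇒ keep positive
  Lon: degrees = first 3 digits = 101, minutes = 43.9745; 101 + 43.9745/60 = 101.7329083
  E → positive

1. 89.091750, -179.736651
2. -81.913360, -179.613526
3. -47.266402, -88.311567
4. 2.406965, 101.732908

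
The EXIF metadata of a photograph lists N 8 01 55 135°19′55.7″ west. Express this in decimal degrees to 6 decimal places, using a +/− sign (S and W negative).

φ: 1′ + 55″ = 1.91667′; 8 + 1.91667/60 = 8.0319444
N → positive
Lon: 135° + 19/60 + 55.7/3600 = 135 + 0.316667 + 0.015472 = 135.3321389
W → negative

8.031944, -135.332139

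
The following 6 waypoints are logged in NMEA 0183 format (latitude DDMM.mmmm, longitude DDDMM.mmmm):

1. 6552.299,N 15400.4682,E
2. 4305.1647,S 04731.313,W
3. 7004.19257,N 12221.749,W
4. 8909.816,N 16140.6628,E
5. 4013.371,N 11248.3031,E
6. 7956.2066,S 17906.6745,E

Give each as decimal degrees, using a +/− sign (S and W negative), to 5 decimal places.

1. 65.87165, 154.00780
2. -43.08608, -47.52188
3. 70.06988, -122.36248
4. 89.16360, 161.67771
5. 40.22285, 112.80505
6. -79.93678, 179.11124

Point 1:
  φ: degrees = first 2 digits = 65, minutes = 52.299; 65 + 52.299/60 = 65.871650
  N ⇒ keep positive
  λ: degrees = first 3 digits = 154, minutes = 0.4682; 154 + 0.4682/60 = 154.007803
  E ⇒ keep positive
Point 2:
  Lat: degrees = first 2 digits = 43, minutes = 5.1647; 43 + 5.1647/60 = 43.086078
  hemisphere S, so the sign is −
  λ: split at 3 digits → 047° and 31.313′; 47 + 31.313/60 = 47.521883
  hemisphere W, so the sign is −
Point 3:
  Latitude: degrees = first 2 digits = 70, minutes = 4.19257; 70 + 4.19257/60 = 70.069876
  N → positive
  Lon: split at 3 digits → 122° and 21.749′; 122 + 21.749/60 = 122.362483
  hemisphere W, so the sign is −
Point 4:
  φ: degrees = first 2 digits = 89, minutes = 9.816; 89 + 9.816/60 = 89.163600
  N → positive
  Longitude: degrees = first 3 digits = 161, minutes = 40.6628; 161 + 40.6628/60 = 161.677713
  E → positive
Point 5:
  φ: split at 2 digits → 40° and 13.371′; 40 + 13.371/60 = 40.222850
  N ⇒ keep positive
  Longitude: degrees = first 3 digits = 112, minutes = 48.3031; 112 + 48.3031/60 = 112.805052
  E → positive
Point 6:
  φ: split at 2 digits → 79° and 56.2066′; 79 + 56.2066/60 = 79.936777
  S ⇒ negate
  λ: degrees = first 3 digits = 179, minutes = 6.6745; 179 + 6.6745/60 = 179.111242
  E → positive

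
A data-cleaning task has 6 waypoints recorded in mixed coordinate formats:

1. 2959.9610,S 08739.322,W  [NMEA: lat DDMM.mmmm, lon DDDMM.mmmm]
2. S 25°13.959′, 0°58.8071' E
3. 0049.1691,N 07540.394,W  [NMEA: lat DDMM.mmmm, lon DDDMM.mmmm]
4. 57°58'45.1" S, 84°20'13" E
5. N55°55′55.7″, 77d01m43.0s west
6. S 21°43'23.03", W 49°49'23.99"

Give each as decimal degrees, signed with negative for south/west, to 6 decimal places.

1. -29.999350, -87.655367
2. -25.232650, 0.980118
3. 0.819485, -75.673233
4. -57.979194, 84.336944
5. 55.932139, -77.028611
6. -21.723064, -49.823331

Point 1:
  Latitude: split at 2 digits → 29° and 59.961′; 29 + 59.961/60 = 29.9993500
  S → negative
  Lon: split at 3 digits → 087° and 39.322′; 87 + 39.322/60 = 87.6553667
  W → negative
Point 2:
  Latitude: 13.959′ = 0.232650°; total 25.2326500
  S → negative
  Lon: 58.8071′ = 0.980118°; total 0.9801183
  E ⇒ keep positive
Point 3:
  φ: degrees = first 2 digits = 0, minutes = 49.1691; 0 + 49.1691/60 = 0.8194850
  N → positive
  λ: degrees = first 3 digits = 75, minutes = 40.394; 75 + 40.394/60 = 75.6732333
  W → negative
Point 4:
  Lat: 58′ + 45.1″ = 58.75167′; 57 + 58.75167/60 = 57.9791944
  hemisphere S, so the sign is −
  λ: 84° + 20/60 + 13/3600 = 84 + 0.333333 + 0.003611 = 84.3369444
  E → positive
Point 5:
  φ: 55′ + 55.7″ = 55.92833′; 55 + 55.92833/60 = 55.9321389
  N → positive
  λ: 77 + 1/60 + 43/3600 = 77.0286111
  W ⇒ negate
Point 6:
  Latitude: 43′ + 23.03″ = 43.38383′; 21 + 43.38383/60 = 21.7230639
  hemisphere S, so the sign is −
  λ: 49 + 49/60 + 23.99/3600 = 49.8233306
  W ⇒ negate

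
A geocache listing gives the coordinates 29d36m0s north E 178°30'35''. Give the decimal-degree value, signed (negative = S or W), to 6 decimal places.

29.600000, 178.509722

φ: 29 + 36/60 + 0/3600 = 29.6000000
N → positive
λ: 30′ + 35″ = 30.58333′; 178 + 30.58333/60 = 178.5097222
E ⇒ keep positive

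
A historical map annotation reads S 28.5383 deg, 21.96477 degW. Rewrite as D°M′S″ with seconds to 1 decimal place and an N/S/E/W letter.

28°32′17.9″ S, 21°57′53.2″ W

Lat: 0.538300° → 32.29800′; 0.29800 × 60 = 17.880″
Lon: 0.964770° → 57.88620′; 0.88620 × 60 = 53.172″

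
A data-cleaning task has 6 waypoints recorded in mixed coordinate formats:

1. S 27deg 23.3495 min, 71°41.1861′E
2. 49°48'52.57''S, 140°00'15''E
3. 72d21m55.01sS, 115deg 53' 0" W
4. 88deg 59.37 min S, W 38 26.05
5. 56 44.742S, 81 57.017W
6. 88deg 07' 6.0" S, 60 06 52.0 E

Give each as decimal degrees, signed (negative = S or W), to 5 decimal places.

1. -27.38916, 71.68644
2. -49.81460, 140.00417
3. -72.36528, -115.88333
4. -88.98950, -38.43417
5. -56.74570, -81.95028
6. -88.11833, 60.11444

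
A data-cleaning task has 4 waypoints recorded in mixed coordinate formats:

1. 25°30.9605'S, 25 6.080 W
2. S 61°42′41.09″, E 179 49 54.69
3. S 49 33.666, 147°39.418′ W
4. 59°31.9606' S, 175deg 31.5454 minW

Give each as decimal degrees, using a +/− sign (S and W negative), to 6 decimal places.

1. -25.516008, -25.101333
2. -61.711414, 179.831858
3. -49.561100, -147.656967
4. -59.532677, -175.525757

Point 1:
  φ: 25 + 30.9605/60 = 25.5160083
  hemisphere S, so the sign is −
  Lon: 25 + 6.08/60 = 25.1013333
  W → negative
Point 2:
  φ: 42′ + 41.09″ = 42.68483′; 61 + 42.68483/60 = 61.7114139
  S ⇒ negate
  λ: 49′ + 54.69″ = 49.91150′; 179 + 49.91150/60 = 179.8318583
  E ⇒ keep positive
Point 3:
  φ: 33.666′ = 0.561100°; total 49.5611000
  hemisphere S, so the sign is −
  Longitude: 39.418′ = 0.656967°; total 147.6569667
  W ⇒ negate
Point 4:
  Latitude: 59 + 31.9606/60 = 59.5326767
  hemisphere S, so the sign is −
  Lon: 31.5454′ = 0.525757°; total 175.5257567
  W → negative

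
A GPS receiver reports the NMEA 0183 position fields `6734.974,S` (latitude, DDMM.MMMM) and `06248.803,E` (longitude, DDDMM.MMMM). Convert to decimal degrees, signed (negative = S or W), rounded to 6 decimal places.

-67.582900, 62.813383

Latitude: degrees = first 2 digits = 67, minutes = 34.974; 67 + 34.974/60 = 67.5829000
hemisphere S, so the sign is −
Longitude: degrees = first 3 digits = 62, minutes = 48.803; 62 + 48.803/60 = 62.8133833
E → positive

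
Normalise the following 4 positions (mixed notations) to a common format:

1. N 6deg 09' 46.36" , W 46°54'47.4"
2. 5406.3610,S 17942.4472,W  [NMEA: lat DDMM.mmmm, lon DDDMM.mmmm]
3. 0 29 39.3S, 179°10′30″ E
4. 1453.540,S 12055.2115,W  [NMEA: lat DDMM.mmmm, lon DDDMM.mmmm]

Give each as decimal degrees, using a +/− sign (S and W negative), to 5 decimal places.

1. 6.16288, -46.91317
2. -54.10602, -179.70745
3. -0.49425, 179.17500
4. -14.89233, -120.92019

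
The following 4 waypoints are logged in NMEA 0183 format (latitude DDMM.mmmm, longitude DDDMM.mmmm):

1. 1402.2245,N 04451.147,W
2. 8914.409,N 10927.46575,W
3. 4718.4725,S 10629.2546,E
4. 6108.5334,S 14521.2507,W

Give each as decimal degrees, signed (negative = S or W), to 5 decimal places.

1. 14.03708, -44.85245
2. 89.24015, -109.45776
3. -47.30788, 106.48758
4. -61.14222, -145.35418

Point 1:
  Lat: degrees = first 2 digits = 14, minutes = 2.2245; 14 + 2.2245/60 = 14.037075
  N → positive
  λ: degrees = first 3 digits = 44, minutes = 51.147; 44 + 51.147/60 = 44.852450
  W → negative
Point 2:
  φ: split at 2 digits → 89° and 14.409′; 89 + 14.409/60 = 89.240150
  N ⇒ keep positive
  λ: split at 3 digits → 109° and 27.46575′; 109 + 27.46575/60 = 109.457763
  hemisphere W, so the sign is −
Point 3:
  φ: split at 2 digits → 47° and 18.4725′; 47 + 18.4725/60 = 47.307875
  hemisphere S, so the sign is −
  Lon: split at 3 digits → 106° and 29.2546′; 106 + 29.2546/60 = 106.487577
  E ⇒ keep positive
Point 4:
  Latitude: split at 2 digits → 61° and 8.5334′; 61 + 8.5334/60 = 61.142223
  hemisphere S, so the sign is −
  λ: split at 3 digits → 145° and 21.2507′; 145 + 21.2507/60 = 145.354178
  W ⇒ negate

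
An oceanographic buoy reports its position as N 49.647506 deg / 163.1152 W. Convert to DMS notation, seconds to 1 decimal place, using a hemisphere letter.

49°38′51.0″ N, 163°06′54.7″ W

φ: 0.647506 × 60 = 38.85036′ → 38′, remainder × 60 = 51.022″
Longitude: 0.115200° → 6.91200′; 0.91200 × 60 = 54.720″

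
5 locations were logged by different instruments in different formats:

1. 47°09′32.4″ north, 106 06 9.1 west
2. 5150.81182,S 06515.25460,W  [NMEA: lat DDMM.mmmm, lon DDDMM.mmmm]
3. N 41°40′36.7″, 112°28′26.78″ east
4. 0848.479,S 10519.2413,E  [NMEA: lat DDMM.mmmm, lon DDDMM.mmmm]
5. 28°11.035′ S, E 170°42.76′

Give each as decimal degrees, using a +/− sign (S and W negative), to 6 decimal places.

1. 47.159000, -106.102528
2. -51.846864, -65.254243
3. 41.676861, 112.474106
4. -8.807983, 105.320688
5. -28.183917, 170.712667

Point 1:
  φ: 9′ + 32.4″ = 9.54000′; 47 + 9.54000/60 = 47.1590000
  N ⇒ keep positive
  Lon: 6′ + 9.1″ = 6.15167′; 106 + 6.15167/60 = 106.1025278
  W ⇒ negate
Point 2:
  Lat: split at 2 digits → 51° and 50.81182′; 51 + 50.81182/60 = 51.8468637
  S ⇒ negate
  λ: degrees = first 3 digits = 65, minutes = 15.2546; 65 + 15.2546/60 = 65.2542433
  W ⇒ negate
Point 3:
  Latitude: 41° + 40/60 + 36.7/3600 = 41 + 0.666667 + 0.010194 = 41.6768611
  N → positive
  Longitude: 112 + 28/60 + 26.78/3600 = 112.4741056
  E ⇒ keep positive
Point 4:
  Latitude: degrees = first 2 digits = 8, minutes = 48.479; 8 + 48.479/60 = 8.8079833
  hemisphere S, so the sign is −
  Lon: degrees = first 3 digits = 105, minutes = 19.2413; 105 + 19.2413/60 = 105.3206883
  E → positive
Point 5:
  φ: 28 + 11.035/60 = 28.1839167
  S → negative
  λ: 170 + 42.76/60 = 170.7126667
  E ⇒ keep positive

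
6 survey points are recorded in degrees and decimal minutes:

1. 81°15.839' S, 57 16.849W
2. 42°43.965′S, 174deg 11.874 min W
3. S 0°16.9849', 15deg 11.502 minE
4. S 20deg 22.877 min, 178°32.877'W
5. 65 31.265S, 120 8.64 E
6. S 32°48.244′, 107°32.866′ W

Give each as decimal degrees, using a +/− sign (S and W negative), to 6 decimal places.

Point 1:
  Latitude: 81 + 15.839/60 = 81.2639833
  S → negative
  Longitude: 16.849′ = 0.280817°; total 57.2808167
  W → negative
Point 2:
  Lat: 42 + 43.965/60 = 42.7327500
  S ⇒ negate
  λ: 174 + 11.874/60 = 174.1979000
  hemisphere W, so the sign is −
Point 3:
  Latitude: 16.9849′ = 0.283082°; total 0.2830817
  hemisphere S, so the sign is −
  Longitude: 11.502′ = 0.191700°; total 15.1917000
  E → positive
Point 4:
  Latitude: 20 + 22.877/60 = 20.3812833
  S → negative
  Longitude: 178 + 32.877/60 = 178.5479500
  W ⇒ negate
Point 5:
  Latitude: 65 + 31.265/60 = 65.5210833
  S ⇒ negate
  λ: 8.64′ = 0.144000°; total 120.1440000
  E → positive
Point 6:
  φ: 48.244′ = 0.804067°; total 32.8040667
  hemisphere S, so the sign is −
  λ: 107 + 32.866/60 = 107.5477667
  W ⇒ negate

1. -81.263983, -57.280817
2. -42.732750, -174.197900
3. -0.283082, 15.191700
4. -20.381283, -178.547950
5. -65.521083, 120.144000
6. -32.804067, -107.547767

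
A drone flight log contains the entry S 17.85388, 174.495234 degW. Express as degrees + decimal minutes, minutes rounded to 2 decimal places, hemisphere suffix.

17° 51.23′ S, 174° 29.71′ W

Lat: fractional part 0.853880 → 51.2328 minutes
Lon: 174° + 0.495234 × 60 = 174° 29.7140′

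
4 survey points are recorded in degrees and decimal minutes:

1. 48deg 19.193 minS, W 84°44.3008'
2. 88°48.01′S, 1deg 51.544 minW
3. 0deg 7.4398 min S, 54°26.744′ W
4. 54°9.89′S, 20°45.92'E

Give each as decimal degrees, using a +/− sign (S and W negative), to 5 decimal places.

Point 1:
  φ: 48 + 19.193/60 = 48.319883
  S → negative
  λ: 84 + 44.3008/60 = 84.738347
  W ⇒ negate
Point 2:
  Latitude: 88 + 48.01/60 = 88.800167
  S → negative
  Longitude: 1 + 51.544/60 = 1.859067
  W ⇒ negate
Point 3:
  Lat: 7.4398′ = 0.123997°; total 0.123997
  S ⇒ negate
  Lon: 26.744′ = 0.445733°; total 54.445733
  hemisphere W, so the sign is −
Point 4:
  Latitude: 9.89′ = 0.164833°; total 54.164833
  hemisphere S, so the sign is −
  λ: 20 + 45.92/60 = 20.765333
  E ⇒ keep positive

1. -48.31988, -84.73835
2. -88.80017, -1.85907
3. -0.12400, -54.44573
4. -54.16483, 20.76533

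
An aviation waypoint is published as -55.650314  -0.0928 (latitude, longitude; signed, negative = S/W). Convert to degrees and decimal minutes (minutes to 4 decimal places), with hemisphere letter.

Latitude is negative → S; |value| = 55.650314
Latitude: 55° + 0.650314 × 60 = 55° 39.018840′
Longitude is negative → W; |value| = 0.092800
Lon: fractional part 0.092800 → 5.568000 minutes

55° 39.0188′ S, 0° 5.5680′ W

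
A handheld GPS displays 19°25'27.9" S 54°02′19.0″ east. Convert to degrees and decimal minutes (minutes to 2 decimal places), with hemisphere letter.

φ: seconds/60 = 0.46500; minutes = 25 + 0.46500 = 25.4650
Longitude: seconds/60 = 0.31667; minutes = 2 + 0.31667 = 2.3167

19° 25.47′ S, 54° 2.32′ E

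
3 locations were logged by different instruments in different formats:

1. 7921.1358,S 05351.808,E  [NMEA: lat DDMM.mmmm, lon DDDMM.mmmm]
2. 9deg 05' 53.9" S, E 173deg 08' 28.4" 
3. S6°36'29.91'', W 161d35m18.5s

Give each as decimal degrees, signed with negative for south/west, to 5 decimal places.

1. -79.35226, 53.86347
2. -9.09831, 173.14122
3. -6.60831, -161.58847

Point 1:
  Lat: degrees = first 2 digits = 79, minutes = 21.1358; 79 + 21.1358/60 = 79.352263
  S ⇒ negate
  λ: split at 3 digits → 053° and 51.808′; 53 + 51.808/60 = 53.863467
  E ⇒ keep positive
Point 2:
  Lat: 9° + 5/60 + 53.9/3600 = 9 + 0.083333 + 0.014972 = 9.098306
  hemisphere S, so the sign is −
  λ: 8′ + 28.4″ = 8.47333′; 173 + 8.47333/60 = 173.141222
  E ⇒ keep positive
Point 3:
  Latitude: 6° + 36/60 + 29.91/3600 = 6 + 0.600000 + 0.008308 = 6.608308
  hemisphere S, so the sign is −
  Lon: 161 + 35/60 + 18.5/3600 = 161.588472
  W ⇒ negate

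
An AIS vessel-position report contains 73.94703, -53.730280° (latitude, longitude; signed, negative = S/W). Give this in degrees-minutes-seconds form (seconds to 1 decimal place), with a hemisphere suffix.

Lat: 0.947030° → 56.82180′; 0.82180 × 60 = 49.308″
Longitude is negative → W; |value| = 53.730280
Lon: 0.730280° → 43.81680′; 0.81680 × 60 = 49.008″

73°56′49.3″ N, 53°43′49.0″ W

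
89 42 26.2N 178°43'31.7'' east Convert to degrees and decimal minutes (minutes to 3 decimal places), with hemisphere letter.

89° 42.437′ N, 178° 43.528′ E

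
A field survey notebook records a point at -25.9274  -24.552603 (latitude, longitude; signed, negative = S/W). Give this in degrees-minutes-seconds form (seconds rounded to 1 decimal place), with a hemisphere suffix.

25°55′38.6″ S, 24°33′9.4″ W

Latitude is negative → S; |value| = 25.927400
Lat: 0.927400 × 60 = 55.64400′ → 55′, remainder × 60 = 38.640″
Longitude is negative → W; |value| = 24.552603
Lon: 0.552603° → 33.15618′; 0.15618 × 60 = 9.371″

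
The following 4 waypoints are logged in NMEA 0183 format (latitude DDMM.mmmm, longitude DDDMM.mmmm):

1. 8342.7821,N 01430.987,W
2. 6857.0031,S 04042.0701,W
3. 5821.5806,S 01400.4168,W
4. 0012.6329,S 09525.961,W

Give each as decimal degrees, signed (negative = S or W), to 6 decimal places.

1. 83.713035, -14.516450
2. -68.950052, -40.701168
3. -58.359677, -14.006947
4. -0.210548, -95.432683

Point 1:
  φ: split at 2 digits → 83° and 42.7821′; 83 + 42.7821/60 = 83.7130350
  N → positive
  λ: split at 3 digits → 014° and 30.987′; 14 + 30.987/60 = 14.5164500
  hemisphere W, so the sign is −
Point 2:
  Latitude: split at 2 digits → 68° and 57.0031′; 68 + 57.0031/60 = 68.9500517
  S ⇒ negate
  λ: split at 3 digits → 040° and 42.0701′; 40 + 42.0701/60 = 40.7011683
  hemisphere W, so the sign is −
Point 3:
  Lat: split at 2 digits → 58° and 21.5806′; 58 + 21.5806/60 = 58.3596767
  S → negative
  λ: degrees = first 3 digits = 14, minutes = 0.4168; 14 + 0.4168/60 = 14.0069467
  hemisphere W, so the sign is −
Point 4:
  Lat: degrees = first 2 digits = 0, minutes = 12.6329; 0 + 12.6329/60 = 0.2105483
  S ⇒ negate
  Lon: split at 3 digits → 095° and 25.961′; 95 + 25.961/60 = 95.4326833
  hemisphere W, so the sign is −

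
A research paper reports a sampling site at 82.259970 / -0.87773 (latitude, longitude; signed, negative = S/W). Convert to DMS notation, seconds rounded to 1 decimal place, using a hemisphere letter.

82°15′35.9″ N, 0°52′39.8″ W

Lat: 0.259970 × 60 = 15.59820′ → 15′, remainder × 60 = 35.892″
Longitude is negative → W; |value| = 0.877730
Lon: 0.877730° → 52.66380′; 0.66380 × 60 = 39.828″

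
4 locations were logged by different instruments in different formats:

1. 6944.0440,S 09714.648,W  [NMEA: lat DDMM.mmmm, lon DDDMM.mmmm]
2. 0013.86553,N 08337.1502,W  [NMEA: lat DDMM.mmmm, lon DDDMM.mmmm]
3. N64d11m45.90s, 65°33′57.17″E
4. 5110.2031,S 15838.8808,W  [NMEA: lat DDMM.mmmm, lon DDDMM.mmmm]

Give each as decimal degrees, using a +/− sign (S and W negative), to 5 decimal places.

1. -69.73407, -97.24413
2. 0.23109, -83.61917
3. 64.19608, 65.56588
4. -51.17005, -158.64801

Point 1:
  Latitude: split at 2 digits → 69° and 44.044′; 69 + 44.044/60 = 69.734067
  S → negative
  Longitude: degrees = first 3 digits = 97, minutes = 14.648; 97 + 14.648/60 = 97.244133
  hemisphere W, so the sign is −
Point 2:
  φ: degrees = first 2 digits = 0, minutes = 13.86553; 0 + 13.86553/60 = 0.231092
  N → positive
  λ: degrees = first 3 digits = 83, minutes = 37.1502; 83 + 37.1502/60 = 83.619170
  W ⇒ negate
Point 3:
  Latitude: 64° + 11/60 + 45.9/3600 = 64 + 0.183333 + 0.012750 = 64.196083
  N ⇒ keep positive
  Lon: 65 + 33/60 + 57.17/3600 = 65.565881
  E → positive
Point 4:
  Latitude: degrees = first 2 digits = 51, minutes = 10.2031; 51 + 10.2031/60 = 51.170052
  S → negative
  Lon: split at 3 digits → 158° and 38.8808′; 158 + 38.8808/60 = 158.648013
  hemisphere W, so the sign is −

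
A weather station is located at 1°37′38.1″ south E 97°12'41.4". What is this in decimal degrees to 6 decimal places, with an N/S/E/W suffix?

1.627250° S, 97.211500° E

Latitude: 1° + 37/60 + 38.1/3600 = 1 + 0.616667 + 0.010583 = 1.6272500
Longitude: 12′ + 41.4″ = 12.69000′; 97 + 12.69000/60 = 97.2115000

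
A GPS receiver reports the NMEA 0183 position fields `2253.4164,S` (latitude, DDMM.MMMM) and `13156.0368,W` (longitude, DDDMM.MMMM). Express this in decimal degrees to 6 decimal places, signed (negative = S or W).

Latitude: degrees = first 2 digits = 22, minutes = 53.4164; 22 + 53.4164/60 = 22.8902733
S → negative
λ: degrees = first 3 digits = 131, minutes = 56.0368; 131 + 56.0368/60 = 131.9339467
hemisphere W, so the sign is −

-22.890273, -131.933947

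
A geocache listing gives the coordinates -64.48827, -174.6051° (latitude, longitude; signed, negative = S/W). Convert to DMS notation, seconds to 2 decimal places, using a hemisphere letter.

Latitude is negative → S; |value| = 64.488270
Latitude: 0.488270 × 60 = 29.29620′ → 29′, remainder × 60 = 17.7720″
Longitude is negative → W; |value| = 174.605100
Longitude: 0.605100 × 60 = 36.30600′ → 36′, remainder × 60 = 18.3600″

64°29′17.77″ S, 174°36′18.36″ W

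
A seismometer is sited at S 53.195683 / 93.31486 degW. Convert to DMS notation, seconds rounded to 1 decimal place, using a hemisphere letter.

53°11′44.5″ S, 93°18′53.5″ W

Lat: whole degrees 53; 11.74098′ → 11′ and 44.459″
Lon: 0.314860 × 60 = 18.89160′ → 18′, remainder × 60 = 53.496″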